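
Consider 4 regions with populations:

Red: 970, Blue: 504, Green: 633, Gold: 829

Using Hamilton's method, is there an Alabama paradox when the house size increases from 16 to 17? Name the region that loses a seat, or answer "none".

none

At 16 seats: Red 5, Blue 3, Green 3, Gold 5.
At 17 seats: Red 5, Blue 3, Green 4, Gold 5.
No region's allocation decreased.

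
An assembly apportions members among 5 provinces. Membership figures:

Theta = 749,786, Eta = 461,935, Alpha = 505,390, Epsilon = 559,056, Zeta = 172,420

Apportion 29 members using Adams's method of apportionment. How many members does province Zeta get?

Standard divisor 2448587/29 ≈ 84434.034; standard quotas: Theta 8.880, Eta 5.471, Alpha 5.986, Epsilon 6.621, Zeta 2.042.
Rounding up gives 9, 6, 6, 7, 3 = 31 seats, so the divisor must be adjusted.
With modified divisor 92800: modified quotas Theta 8.080, Eta 4.978, Alpha 5.446, Epsilon 6.024, Zeta 1.858.
Rounding up: Theta 9, Eta 5, Alpha 6, Epsilon 7, Zeta 2 (total 29).
Zeta receives 2.

2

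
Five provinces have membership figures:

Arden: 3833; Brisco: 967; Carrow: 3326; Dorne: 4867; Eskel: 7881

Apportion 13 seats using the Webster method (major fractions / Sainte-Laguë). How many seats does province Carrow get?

Standard divisor 20874/13 ≈ 1605.692; standard quotas: Arden 2.387, Brisco 0.602, Carrow 2.071, Dorne 3.031, Eskel 4.908.
Rounding to the nearest integer gives Arden 2, Brisco 1, Carrow 2, Dorne 3, Eskel 5 — total 13, matching the house size, so no adjustment is needed.
Carrow receives 2.

2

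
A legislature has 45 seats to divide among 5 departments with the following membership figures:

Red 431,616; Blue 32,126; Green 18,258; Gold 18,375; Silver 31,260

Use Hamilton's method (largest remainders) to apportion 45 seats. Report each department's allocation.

Red: 36, Blue: 3, Green: 1, Gold: 2, Silver: 3

Total 531635; standard divisor 531635/45 ≈ 11814.111.
Standard quotas: Red 36.5339, Blue 2.7193, Green 1.5454, Gold 1.5553, Silver 2.6460.
Lower quotas: Red 36, Blue 2, Green 1, Gold 1, Silver 2 (sum 42, leaving 3 seats).
Remainders in descending order: Blue 0.7193, Silver 0.6460, Gold 0.5553, Green 0.5454, Red 0.5339.
Largest remainders: Blue, Silver, Gold receive the extra seats.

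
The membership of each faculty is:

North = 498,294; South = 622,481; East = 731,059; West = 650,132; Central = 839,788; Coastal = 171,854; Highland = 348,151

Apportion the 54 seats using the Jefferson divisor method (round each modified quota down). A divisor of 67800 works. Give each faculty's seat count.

North 7; South 9; East 10; West 9; Central 12; Coastal 2; Highland 5

With modified divisor 67800: modified quotas North 7.349, South 9.181, East 10.783, West 9.589, Central 12.386, Coastal 2.535, Highland 5.135.
Rounding down: North 7, South 9, East 10, West 9, Central 12, Coastal 2, Highland 5 (total 54).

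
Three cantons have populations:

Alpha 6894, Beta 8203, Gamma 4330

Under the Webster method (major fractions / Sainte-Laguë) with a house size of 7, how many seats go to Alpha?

2

Standard divisor 19427/7 ≈ 2775.286; standard quotas: Alpha 2.484, Beta 2.956, Gamma 1.560.
Rounding to the nearest integer gives Alpha 2, Beta 3, Gamma 2 — total 7, matching the house size, so no adjustment is needed.
Alpha receives 2.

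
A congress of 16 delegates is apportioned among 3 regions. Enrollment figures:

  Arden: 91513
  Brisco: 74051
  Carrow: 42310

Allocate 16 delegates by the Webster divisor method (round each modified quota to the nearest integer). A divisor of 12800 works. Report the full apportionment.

Arden 7; Brisco 6; Carrow 3

With modified divisor 12800: modified quotas Arden 7.149, Brisco 5.785, Carrow 3.305.
Rounding to the nearest integer: Arden 7, Brisco 6, Carrow 3 (total 16).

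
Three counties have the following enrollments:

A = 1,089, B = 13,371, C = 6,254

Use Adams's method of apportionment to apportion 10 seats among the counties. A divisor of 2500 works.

With modified divisor 2500: modified quotas A 0.436, B 5.348, C 2.502.
Rounding up: A 1, B 6, C 3 (total 10).

A 1, B 6, C 3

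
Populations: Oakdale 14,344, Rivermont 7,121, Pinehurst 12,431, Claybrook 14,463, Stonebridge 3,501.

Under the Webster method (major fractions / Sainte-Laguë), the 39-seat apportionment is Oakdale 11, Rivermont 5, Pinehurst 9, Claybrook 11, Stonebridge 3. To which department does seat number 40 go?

Pinehurst

Priority for the next seat is population ÷ (current seats + 0.5).
Priorities: Oakdale 1247.304, Rivermont 1294.727, Pinehurst 1308.526, Claybrook 1257.652, Stonebridge 1000.286.
Highest priority: Pinehurst.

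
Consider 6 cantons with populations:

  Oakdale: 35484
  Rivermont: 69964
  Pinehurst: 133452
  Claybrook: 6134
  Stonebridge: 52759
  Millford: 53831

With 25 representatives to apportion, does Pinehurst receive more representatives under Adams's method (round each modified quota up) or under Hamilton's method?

Hamilton

Adams: Oakdale 3, Rivermont 5, Pinehurst 8, Claybrook 1, Stonebridge 4, Millford 4.
Hamilton: Oakdale 3, Rivermont 5, Pinehurst 9, Claybrook 0, Stonebridge 4, Millford 4.
Pinehurst gets 8 under Adams and 9 under Hamilton.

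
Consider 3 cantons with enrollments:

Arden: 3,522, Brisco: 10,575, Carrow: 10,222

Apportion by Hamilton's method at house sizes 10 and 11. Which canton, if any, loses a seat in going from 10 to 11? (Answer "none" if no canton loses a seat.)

Arden

At 10 seats: Arden 2, Brisco 4, Carrow 4.
At 11 seats: Arden 1, Brisco 5, Carrow 5.
Arden drops from 2 to 1.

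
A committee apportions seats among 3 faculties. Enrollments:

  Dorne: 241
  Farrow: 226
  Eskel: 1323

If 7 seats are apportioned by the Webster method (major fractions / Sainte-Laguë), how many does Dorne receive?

1

Standard divisor 1790/7 ≈ 255.714; standard quotas: Dorne 0.942, Farrow 0.884, Eskel 5.174.
Rounding to the nearest integer gives Dorne 1, Farrow 1, Eskel 5 — total 7, matching the house size, so no adjustment is needed.
Dorne receives 1.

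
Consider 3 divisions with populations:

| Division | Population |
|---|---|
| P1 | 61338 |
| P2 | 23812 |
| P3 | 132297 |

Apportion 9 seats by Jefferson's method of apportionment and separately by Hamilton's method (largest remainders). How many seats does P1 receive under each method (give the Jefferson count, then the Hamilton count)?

Jefferson: P1 2, P2 1, P3 6.
Hamilton: P1 3, P2 1, P3 5.
P1 gets 2 under Jefferson and 3 under Hamilton.

2 and 3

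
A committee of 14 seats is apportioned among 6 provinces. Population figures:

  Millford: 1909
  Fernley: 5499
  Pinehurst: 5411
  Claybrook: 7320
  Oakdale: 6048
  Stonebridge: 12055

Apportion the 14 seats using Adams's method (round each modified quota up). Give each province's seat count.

Millford 1, Fernley 2, Pinehurst 2, Claybrook 3, Oakdale 2, Stonebridge 4

Standard divisor 38242/14 ≈ 2731.571; standard quotas: Millford 0.699, Fernley 2.013, Pinehurst 1.981, Claybrook 2.680, Oakdale 2.214, Stonebridge 4.413.
Rounding up gives 1, 3, 2, 3, 3, 5 = 17 seats, so the divisor must be adjusted.
With modified divisor 3300: modified quotas Millford 0.578, Fernley 1.666, Pinehurst 1.640, Claybrook 2.218, Oakdale 1.833, Stonebridge 3.653.
Rounding up: Millford 1, Fernley 2, Pinehurst 2, Claybrook 3, Oakdale 2, Stonebridge 4 (total 14).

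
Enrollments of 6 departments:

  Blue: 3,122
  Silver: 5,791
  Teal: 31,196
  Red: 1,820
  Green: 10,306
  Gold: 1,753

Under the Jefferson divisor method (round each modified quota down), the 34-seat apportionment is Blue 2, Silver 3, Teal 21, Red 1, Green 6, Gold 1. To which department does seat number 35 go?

Green

Priority for the next seat is population ÷ (current seats + 1).
Priorities: Blue 1040.667, Silver 1447.750, Teal 1418.000, Red 910.000, Green 1472.286, Gold 876.500.
Highest priority: Green.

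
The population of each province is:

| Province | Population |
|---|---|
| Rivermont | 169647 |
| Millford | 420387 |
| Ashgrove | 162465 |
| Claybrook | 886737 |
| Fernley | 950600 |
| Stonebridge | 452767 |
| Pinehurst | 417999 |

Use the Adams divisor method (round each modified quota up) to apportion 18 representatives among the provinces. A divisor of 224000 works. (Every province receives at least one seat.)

Rivermont=1; Millford=2; Ashgrove=1; Claybrook=4; Fernley=5; Stonebridge=3; Pinehurst=2

With modified divisor 224000: modified quotas Rivermont 0.757, Millford 1.877, Ashgrove 0.725, Claybrook 3.959, Fernley 4.244, Stonebridge 2.021, Pinehurst 1.866.
Rounding up: Rivermont 1, Millford 2, Ashgrove 1, Claybrook 4, Fernley 5, Stonebridge 3, Pinehurst 2 (total 18).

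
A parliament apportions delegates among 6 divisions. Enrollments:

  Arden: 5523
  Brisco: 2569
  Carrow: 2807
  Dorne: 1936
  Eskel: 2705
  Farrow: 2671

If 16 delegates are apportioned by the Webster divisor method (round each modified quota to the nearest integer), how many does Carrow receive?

3

Standard divisor 18211/16 ≈ 1138.188; standard quotas: Arden 4.852, Brisco 2.257, Carrow 2.466, Dorne 1.701, Eskel 2.377, Farrow 2.347.
Rounding to the nearest integer gives 5, 2, 2, 2, 2, 2 = 15 seats, so the divisor must be adjusted.
With modified divisor 1100: modified quotas Arden 5.021, Brisco 2.335, Carrow 2.552, Dorne 1.760, Eskel 2.459, Farrow 2.428.
Rounding to the nearest integer: Arden 5, Brisco 2, Carrow 3, Dorne 2, Eskel 2, Farrow 2 (total 16).
Carrow receives 3.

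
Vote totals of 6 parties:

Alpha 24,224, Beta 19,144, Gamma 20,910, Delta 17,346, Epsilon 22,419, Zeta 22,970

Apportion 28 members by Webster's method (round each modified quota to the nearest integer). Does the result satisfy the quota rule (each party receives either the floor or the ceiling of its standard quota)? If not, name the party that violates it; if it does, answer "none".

Standard quotas: Alpha 5.340, Beta 4.220, Gamma 4.610, Delta 3.824, Epsilon 4.942, Zeta 5.064.
Webster allocation: Alpha 5, Beta 4, Gamma 5, Delta 4, Epsilon 5, Zeta 5.
Every allocation lies between the lower and upper quota.

none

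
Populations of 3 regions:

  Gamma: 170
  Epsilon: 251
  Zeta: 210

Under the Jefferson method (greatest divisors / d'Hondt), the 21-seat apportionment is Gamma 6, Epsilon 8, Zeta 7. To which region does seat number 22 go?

Epsilon

Priority for the next seat is population ÷ (current seats + 1).
Priorities: Gamma 24.286, Epsilon 27.889, Zeta 26.250.
Highest priority: Epsilon.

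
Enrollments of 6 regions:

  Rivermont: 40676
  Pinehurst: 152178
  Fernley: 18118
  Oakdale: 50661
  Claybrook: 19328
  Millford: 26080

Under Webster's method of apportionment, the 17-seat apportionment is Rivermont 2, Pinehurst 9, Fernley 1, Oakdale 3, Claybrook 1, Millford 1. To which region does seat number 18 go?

Millford

Priority for the next seat is population ÷ (current seats + 0.5).
Priorities: Rivermont 16270.400, Pinehurst 16018.737, Fernley 12078.667, Oakdale 14474.571, Claybrook 12885.333, Millford 17386.667.
Highest priority: Millford.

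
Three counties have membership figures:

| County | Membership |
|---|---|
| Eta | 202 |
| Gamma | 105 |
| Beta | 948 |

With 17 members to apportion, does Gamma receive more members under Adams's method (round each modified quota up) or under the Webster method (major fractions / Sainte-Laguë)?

Adams

Adams: Eta 3, Gamma 2, Beta 12.
Webster: Eta 3, Gamma 1, Beta 13.
Gamma gets 2 under Adams and 1 under Webster.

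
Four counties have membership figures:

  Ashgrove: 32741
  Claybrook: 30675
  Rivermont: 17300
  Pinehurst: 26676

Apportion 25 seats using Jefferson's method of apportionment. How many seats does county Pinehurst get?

Standard divisor 107392/25 ≈ 4295.68; standard quotas: Ashgrove 7.622, Claybrook 7.141, Rivermont 4.027, Pinehurst 6.210.
Rounding down gives 7, 7, 4, 6 = 24 seats, so the divisor must be adjusted.
With modified divisor 4000: modified quotas Ashgrove 8.185, Claybrook 7.669, Rivermont 4.325, Pinehurst 6.669.
Rounding down: Ashgrove 8, Claybrook 7, Rivermont 4, Pinehurst 6 (total 25).
Pinehurst receives 6.

6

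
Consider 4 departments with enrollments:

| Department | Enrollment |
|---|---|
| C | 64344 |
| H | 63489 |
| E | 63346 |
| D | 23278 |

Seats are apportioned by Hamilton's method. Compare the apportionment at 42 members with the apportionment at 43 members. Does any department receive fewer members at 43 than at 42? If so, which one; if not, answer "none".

At 42 seats: C 13, H 12, E 12, D 5.
At 43 seats: C 13, H 13, E 13, D 4.
D drops from 5 to 4.

D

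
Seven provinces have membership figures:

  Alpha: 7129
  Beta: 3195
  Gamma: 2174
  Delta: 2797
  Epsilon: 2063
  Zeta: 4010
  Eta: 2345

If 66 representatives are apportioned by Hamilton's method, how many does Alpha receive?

20

Standard divisor: 23713 ÷ 66 ≈ 359.288.
Standard quotas: Alpha 19.8420, Beta 8.8926, Gamma 6.0509, Delta 7.7848, Epsilon 5.7419, Zeta 11.1610, Eta 6.5268.
Lower quotas: Alpha 19, Beta 8, Gamma 6, Delta 7, Epsilon 5, Zeta 11, Eta 6 (sum 62, leaving 4 seats).
Remainders in descending order: Beta 0.8926, Alpha 0.8420, Delta 0.7848, Epsilon 0.7419, Eta 0.5268, Zeta 0.1610, Gamma 0.0509.
Largest remainders: Beta, Alpha, Delta, Epsilon receive the extra seats.
Alpha receives 20.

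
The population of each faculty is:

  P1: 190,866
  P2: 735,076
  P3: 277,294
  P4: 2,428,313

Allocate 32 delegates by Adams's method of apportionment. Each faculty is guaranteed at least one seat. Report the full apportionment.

P1=2, P2=7, P3=3, P4=20

Standard divisor 3631549/32 ≈ 113485.906; standard quotas: P1 1.682, P2 6.477, P3 2.443, P4 21.397.
Rounding up gives 2, 7, 3, 22 = 34 seats, so the divisor must be adjusted.
With modified divisor 122000: modified quotas P1 1.564, P2 6.025, P3 2.273, P4 19.904.
Rounding up: P1 2, P2 7, P3 3, P4 20 (total 32).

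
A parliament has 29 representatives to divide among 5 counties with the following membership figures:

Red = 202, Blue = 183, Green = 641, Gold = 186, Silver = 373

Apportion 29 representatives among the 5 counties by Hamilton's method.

Red=4; Blue=3; Green=12; Gold=3; Silver=7

Total 1585; standard divisor 1585/29 ≈ 54.655.
Standard quotas: Red 3.696, Blue 3.348, Green 11.728, Gold 3.403, Silver 6.825.
Lower quotas: Red 3, Blue 3, Green 11, Gold 3, Silver 6 (sum 26, leaving 3 seats).
Remainders in descending order: Silver 0.825, Green 0.728, Red 0.696, Gold 0.403, Blue 0.348.
The surplus seats go to Silver, Green, Red.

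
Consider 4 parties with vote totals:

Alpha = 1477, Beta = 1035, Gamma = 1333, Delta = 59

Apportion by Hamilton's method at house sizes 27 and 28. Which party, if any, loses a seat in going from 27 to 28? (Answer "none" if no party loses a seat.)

At 27 seats: Alpha 10, Beta 7, Gamma 9, Delta 1.
At 28 seats: Alpha 11, Beta 7, Gamma 10, Delta 0.
Delta drops from 1 to 0.

Delta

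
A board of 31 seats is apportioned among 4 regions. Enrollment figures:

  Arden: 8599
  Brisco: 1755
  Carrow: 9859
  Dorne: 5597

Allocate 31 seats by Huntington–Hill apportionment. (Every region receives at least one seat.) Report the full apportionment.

Arden: 10; Brisco: 2; Carrow: 12; Dorne: 7

With divisor 839: modified quotas Arden 10.249, Brisco 2.092, Carrow 11.751, Dorne 6.671.
Geometric-mean thresholds: Arden √(10·11)=10.488, Brisco √(2·3)=2.449, Carrow √(11·12)=11.489, Dorne √(6·7)=6.481.
Each quota rounded against its threshold gives Arden 10, Brisco 2, Carrow 12, Dorne 7 (total 31).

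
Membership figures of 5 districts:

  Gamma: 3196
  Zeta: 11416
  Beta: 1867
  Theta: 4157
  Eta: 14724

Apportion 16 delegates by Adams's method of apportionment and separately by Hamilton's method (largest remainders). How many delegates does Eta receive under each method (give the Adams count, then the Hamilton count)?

6 and 7

Adams: Gamma 2, Zeta 5, Beta 1, Theta 2, Eta 6.
Hamilton: Gamma 1, Zeta 5, Beta 1, Theta 2, Eta 7.
Eta gets 6 under Adams and 7 under Hamilton.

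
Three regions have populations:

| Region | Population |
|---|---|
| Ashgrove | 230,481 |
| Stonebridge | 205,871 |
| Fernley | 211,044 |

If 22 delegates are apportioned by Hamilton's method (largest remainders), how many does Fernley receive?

Standard divisor: 647396 ÷ 22 ≈ 29427.091.
Standard quotas: Ashgrove 7.8323, Stonebridge 6.9960, Fernley 7.1718.
Lower quotas: Ashgrove 7, Stonebridge 6, Fernley 7 (sum 20, leaving 2 seats).
Remainders in descending order: Stonebridge 0.9960, Ashgrove 0.8323, Fernley 0.1718.
The surplus seats go to Stonebridge, Ashgrove.
Fernley receives 7.

7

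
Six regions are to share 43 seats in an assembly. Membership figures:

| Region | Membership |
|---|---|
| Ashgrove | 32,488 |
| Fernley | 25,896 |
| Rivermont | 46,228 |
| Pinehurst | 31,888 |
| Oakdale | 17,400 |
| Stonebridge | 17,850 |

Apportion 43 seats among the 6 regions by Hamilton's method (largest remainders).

Ashgrove: 8; Fernley: 7; Rivermont: 12; Pinehurst: 8; Oakdale: 4; Stonebridge: 4

Standard divisor: 171750 ÷ 43 ≈ 3994.186.
Standard quotas: Ashgrove 8.1338, Fernley 6.4834, Rivermont 11.5738, Pinehurst 7.9836, Oakdale 4.3563, Stonebridge 4.4690.
Lower quotas: Ashgrove 8, Fernley 6, Rivermont 11, Pinehurst 7, Oakdale 4, Stonebridge 4 (sum 40, leaving 3 seats).
Remainders in descending order: Pinehurst 0.9836, Rivermont 0.5738, Fernley 0.4834, Stonebridge 0.4690, Oakdale 0.3563, Ashgrove 0.1338.
The surplus seats go to Pinehurst, Rivermont, Fernley.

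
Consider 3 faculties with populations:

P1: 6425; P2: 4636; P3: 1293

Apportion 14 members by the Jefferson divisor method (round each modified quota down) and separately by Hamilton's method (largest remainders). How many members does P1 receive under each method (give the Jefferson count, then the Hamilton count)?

Jefferson: P1 8, P2 5, P3 1.
Hamilton: P1 7, P2 5, P3 2.
P1 gets 8 under Jefferson and 7 under Hamilton.

8 and 7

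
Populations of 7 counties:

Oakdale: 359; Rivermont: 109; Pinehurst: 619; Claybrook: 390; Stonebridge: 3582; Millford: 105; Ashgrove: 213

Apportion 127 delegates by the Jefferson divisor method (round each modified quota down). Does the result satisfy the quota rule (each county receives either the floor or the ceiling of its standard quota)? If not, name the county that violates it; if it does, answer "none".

Stonebridge

Standard quotas: Oakdale 8.479, Rivermont 2.574, Pinehurst 14.620, Claybrook 9.211, Stonebridge 84.604, Millford 2.480, Ashgrove 5.031.
Jefferson allocation: Oakdale 8, Rivermont 2, Pinehurst 15, Claybrook 9, Stonebridge 86, Millford 2, Ashgrove 5.
Stonebridge has quota 84.604 (lower 84, upper 85) but receives 86 — outside the quota interval.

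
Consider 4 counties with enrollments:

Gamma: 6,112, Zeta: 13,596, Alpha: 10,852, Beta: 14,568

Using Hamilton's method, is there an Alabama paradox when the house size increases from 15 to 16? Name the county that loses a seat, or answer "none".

none

At 15 seats: Gamma 2, Zeta 4, Alpha 4, Beta 5.
At 16 seats: Gamma 2, Zeta 5, Alpha 4, Beta 5.
No county's allocation decreased.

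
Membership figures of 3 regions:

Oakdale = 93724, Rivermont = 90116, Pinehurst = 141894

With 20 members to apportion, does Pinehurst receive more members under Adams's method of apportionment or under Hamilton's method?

Adams: Oakdale 6, Rivermont 6, Pinehurst 8.
Hamilton: Oakdale 6, Rivermont 5, Pinehurst 9.
Pinehurst gets 8 under Adams and 9 under Hamilton.

Hamilton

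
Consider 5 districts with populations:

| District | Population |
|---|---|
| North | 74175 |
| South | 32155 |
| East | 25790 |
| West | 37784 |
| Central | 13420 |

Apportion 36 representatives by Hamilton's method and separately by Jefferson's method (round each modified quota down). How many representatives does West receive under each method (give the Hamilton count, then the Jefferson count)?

Hamilton: North 15, South 6, East 5, West 7, Central 3.
Jefferson: North 15, South 6, East 5, West 8, Central 2.
West gets 7 under Hamilton and 8 under Jefferson.

7 and 8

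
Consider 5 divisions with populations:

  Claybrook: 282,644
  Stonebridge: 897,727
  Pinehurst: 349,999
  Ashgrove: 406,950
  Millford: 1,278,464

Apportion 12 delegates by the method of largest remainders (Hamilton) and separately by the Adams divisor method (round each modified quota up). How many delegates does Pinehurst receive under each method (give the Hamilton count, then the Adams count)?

Hamilton: Claybrook 1, Stonebridge 3, Pinehurst 1, Ashgrove 2, Millford 5.
Adams: Claybrook 1, Stonebridge 3, Pinehurst 2, Ashgrove 2, Millford 4.
Pinehurst gets 1 under Hamilton and 2 under Adams.

1 and 2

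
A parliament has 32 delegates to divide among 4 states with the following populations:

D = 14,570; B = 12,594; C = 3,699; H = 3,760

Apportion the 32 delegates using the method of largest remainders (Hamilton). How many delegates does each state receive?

D 13, B 12, C 3, H 4

The standard divisor is 34623/32 ≈ 1081.969.
Standard quotas: D 13.4662, B 11.6399, C 3.4188, H 3.4751.
Lower quotas: D 13, B 11, C 3, H 3 (sum 30, leaving 2 seats).
Remainders in descending order: B 0.6399, H 0.4751, D 0.4662, C 0.4188.
The surplus seats go to B, H.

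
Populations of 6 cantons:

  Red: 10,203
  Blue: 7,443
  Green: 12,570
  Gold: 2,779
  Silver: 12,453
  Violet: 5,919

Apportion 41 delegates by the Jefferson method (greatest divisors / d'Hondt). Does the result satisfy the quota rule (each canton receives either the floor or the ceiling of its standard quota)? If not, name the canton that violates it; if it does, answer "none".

none

Standard quotas: Red 8.144, Blue 5.941, Green 10.033, Gold 2.218, Silver 9.940, Violet 4.724.
Jefferson allocation: Red 8, Blue 6, Green 10, Gold 2, Silver 10, Violet 5.
Every allocation lies between the lower and upper quota.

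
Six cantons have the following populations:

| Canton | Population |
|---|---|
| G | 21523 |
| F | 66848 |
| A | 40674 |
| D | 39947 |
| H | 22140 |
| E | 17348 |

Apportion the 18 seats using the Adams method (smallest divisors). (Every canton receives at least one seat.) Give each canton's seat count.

G: 2, F: 5, A: 4, D: 3, H: 2, E: 2

Standard divisor 208480/18 ≈ 11582.222; standard quotas: G 1.858, F 5.772, A 3.512, D 3.449, H 1.912, E 1.498.
Rounding up gives 2, 6, 4, 4, 2, 2 = 20 seats, so the divisor must be adjusted.
With modified divisor 13460: modified quotas G 1.599, F 4.966, A 3.022, D 2.968, H 1.645, E 1.289.
Rounding up: G 2, F 5, A 4, D 3, H 2, E 2 (total 18).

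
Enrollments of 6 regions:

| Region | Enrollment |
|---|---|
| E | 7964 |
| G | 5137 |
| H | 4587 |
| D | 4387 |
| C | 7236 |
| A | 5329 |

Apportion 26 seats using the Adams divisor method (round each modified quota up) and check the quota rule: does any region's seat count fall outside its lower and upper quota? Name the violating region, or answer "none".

Standard quotas: E 5.978, G 3.856, H 3.443, D 3.293, C 5.431, A 4.000.
Adams allocation: E 6, G 4, H 4, D 3, C 5, A 4.
Every allocation lies between the lower and upper quota.

none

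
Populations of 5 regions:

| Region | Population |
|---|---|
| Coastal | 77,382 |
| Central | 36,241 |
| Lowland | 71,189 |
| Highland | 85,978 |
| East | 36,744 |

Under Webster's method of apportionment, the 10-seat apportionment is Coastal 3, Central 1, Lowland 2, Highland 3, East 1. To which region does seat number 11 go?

Priority for the next seat is population ÷ (current seats + 0.5).
Priorities: Coastal 22109.143, Central 24160.667, Lowland 28475.600, Highland 24565.143, East 24496.000.
Highest priority: Lowland.

Lowland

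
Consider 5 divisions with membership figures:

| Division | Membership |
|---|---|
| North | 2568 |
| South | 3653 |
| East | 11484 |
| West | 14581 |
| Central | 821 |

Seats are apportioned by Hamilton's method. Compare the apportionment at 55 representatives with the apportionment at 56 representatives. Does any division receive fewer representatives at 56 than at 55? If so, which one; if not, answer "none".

At 55 seats: North 4, South 6, East 19, West 24, Central 2.
At 56 seats: North 4, South 6, East 20, West 25, Central 1.
Central drops from 2 to 1.

Central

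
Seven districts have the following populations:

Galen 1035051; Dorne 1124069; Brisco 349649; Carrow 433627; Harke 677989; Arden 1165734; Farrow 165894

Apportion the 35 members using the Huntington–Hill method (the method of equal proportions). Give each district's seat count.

Galen 7, Dorne 8, Brisco 3, Carrow 3, Harke 5, Arden 8, Farrow 1

With divisor 140529: modified quotas Galen 7.365, Dorne 7.999, Brisco 2.488, Carrow 3.086, Harke 4.825, Arden 8.295, Farrow 1.180.
Geometric-mean thresholds: Galen √(7·8)=7.483, Dorne √(7·8)=7.483, Brisco √(2·3)=2.449, Carrow √(3·4)=3.464, Harke √(4·5)=4.472, Arden √(8·9)=8.485, Farrow √(1·2)=1.414.
Each quota rounded against its threshold gives Galen 7, Dorne 8, Brisco 3, Carrow 3, Harke 5, Arden 8, Farrow 1 (total 35).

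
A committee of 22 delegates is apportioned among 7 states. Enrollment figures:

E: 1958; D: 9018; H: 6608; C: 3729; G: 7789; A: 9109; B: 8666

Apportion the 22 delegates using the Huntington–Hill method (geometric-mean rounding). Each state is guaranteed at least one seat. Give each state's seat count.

E=1; D=4; H=3; C=2; G=4; A=4; B=4

With divisor 2143: modified quotas E 0.914, D 4.208, H 3.084, C 1.740, G 3.635, A 4.251, B 4.044.
Geometric-mean thresholds: E (min 1), D √(4·5)=4.472, H √(3·4)=3.464, C √(1·2)=1.414, G √(3·4)=3.464, A √(4·5)=4.472, B √(4·5)=4.472.
Each quota rounded against its threshold gives E 1, D 4, H 3, C 2, G 4, A 4, B 4 (total 22).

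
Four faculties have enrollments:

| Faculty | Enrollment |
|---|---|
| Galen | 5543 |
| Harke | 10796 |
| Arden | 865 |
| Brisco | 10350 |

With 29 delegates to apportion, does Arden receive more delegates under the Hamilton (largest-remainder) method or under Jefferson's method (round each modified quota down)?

Hamilton

Hamilton: Galen 6, Harke 11, Arden 1, Brisco 11.
Jefferson: Galen 6, Harke 12, Arden 0, Brisco 11.
Arden gets 1 under Hamilton and 0 under Jefferson.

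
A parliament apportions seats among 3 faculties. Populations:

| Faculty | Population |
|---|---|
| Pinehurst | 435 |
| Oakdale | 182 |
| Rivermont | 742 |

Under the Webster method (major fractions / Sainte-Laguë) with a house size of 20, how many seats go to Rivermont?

11

Standard divisor 1359/20 ≈ 67.95; standard quotas: Pinehurst 6.402, Oakdale 2.678, Rivermont 10.920.
Rounding to the nearest integer gives Pinehurst 6, Oakdale 3, Rivermont 11 — total 20, matching the house size, so no adjustment is needed.
Rivermont receives 11.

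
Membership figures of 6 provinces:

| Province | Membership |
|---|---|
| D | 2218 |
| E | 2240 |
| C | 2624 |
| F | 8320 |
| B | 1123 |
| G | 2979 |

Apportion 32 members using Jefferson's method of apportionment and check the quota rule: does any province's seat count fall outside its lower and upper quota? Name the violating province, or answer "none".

none

Standard quotas: D 3.639, E 3.675, C 4.305, F 13.651, B 1.842, G 4.888.
Jefferson allocation: D 3, E 4, C 4, F 14, B 2, G 5.
Every allocation lies between the lower and upper quota.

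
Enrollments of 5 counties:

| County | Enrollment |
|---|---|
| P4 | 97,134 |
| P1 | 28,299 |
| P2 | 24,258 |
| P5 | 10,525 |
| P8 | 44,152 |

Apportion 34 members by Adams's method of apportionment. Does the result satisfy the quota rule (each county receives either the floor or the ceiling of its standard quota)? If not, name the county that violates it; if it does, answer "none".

Standard quotas: P4 16.160, P1 4.708, P2 4.036, P5 1.751, P8 7.345.
Adams allocation: P4 16, P1 5, P2 4, P5 2, P8 7.
Every allocation lies between the lower and upper quota.

none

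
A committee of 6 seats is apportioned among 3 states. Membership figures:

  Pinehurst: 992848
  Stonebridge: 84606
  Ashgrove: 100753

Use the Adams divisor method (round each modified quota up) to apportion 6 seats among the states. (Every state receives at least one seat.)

Standard divisor 1178207/6 ≈ 196367.833; standard quotas: Pinehurst 5.056, Stonebridge 0.431, Ashgrove 0.513.
Rounding up gives 6, 1, 1 = 8 seats, so the divisor must be adjusted.
With modified divisor 289600: modified quotas Pinehurst 3.428, Stonebridge 0.292, Ashgrove 0.348.
Rounding up: Pinehurst 4, Stonebridge 1, Ashgrove 1 (total 6).

Pinehurst 4; Stonebridge 1; Ashgrove 1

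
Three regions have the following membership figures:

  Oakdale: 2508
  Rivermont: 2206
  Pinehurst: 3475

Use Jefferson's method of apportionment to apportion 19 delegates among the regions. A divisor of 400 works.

With modified divisor 400: modified quotas Oakdale 6.270, Rivermont 5.515, Pinehurst 8.688.
Rounding down: Oakdale 6, Rivermont 5, Pinehurst 8 (total 19).

Oakdale=6, Rivermont=5, Pinehurst=8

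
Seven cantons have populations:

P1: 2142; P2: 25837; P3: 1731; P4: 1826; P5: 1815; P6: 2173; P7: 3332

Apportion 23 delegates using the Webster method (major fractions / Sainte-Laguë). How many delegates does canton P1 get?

1

Standard divisor 38856/23 ≈ 1689.391; standard quotas: P1 1.268, P2 15.294, P3 1.025, P4 1.081, P5 1.074, P6 1.286, P7 1.972.
Rounding to the nearest integer gives 1, 15, 1, 1, 1, 1, 2 = 22 seats, so the divisor must be adjusted.
With modified divisor 1600: modified quotas P1 1.339, P2 16.148, P3 1.082, P4 1.141, P5 1.134, P6 1.358, P7 2.083.
Rounding to the nearest integer: P1 1, P2 16, P3 1, P4 1, P5 1, P6 1, P7 2 (total 23).
P1 receives 1.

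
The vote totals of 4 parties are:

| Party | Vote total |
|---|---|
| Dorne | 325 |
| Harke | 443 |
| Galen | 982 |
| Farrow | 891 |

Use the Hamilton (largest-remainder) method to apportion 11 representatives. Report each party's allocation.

Dorne 1, Harke 2, Galen 4, Farrow 4

Total 2641; standard divisor 2641/11 ≈ 240.091.
Standard quotas: Dorne 1.354, Harke 1.845, Galen 4.090, Farrow 3.711.
Lower quotas: Dorne 1, Harke 1, Galen 4, Farrow 3 (sum 9, leaving 2 seats).
Remainders in descending order: Harke 0.845, Farrow 0.711, Dorne 0.354, Galen 0.090.
The surplus seats go to Harke, Farrow.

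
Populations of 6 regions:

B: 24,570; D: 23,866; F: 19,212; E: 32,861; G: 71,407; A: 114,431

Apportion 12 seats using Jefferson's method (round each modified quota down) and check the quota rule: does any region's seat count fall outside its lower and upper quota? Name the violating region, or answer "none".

none

Standard quotas: B 1.030, D 1.000, F 0.805, E 1.377, G 2.992, A 4.795.
Jefferson allocation: B 1, D 1, F 1, E 1, G 3, A 5.
Every allocation lies between the lower and upper quota.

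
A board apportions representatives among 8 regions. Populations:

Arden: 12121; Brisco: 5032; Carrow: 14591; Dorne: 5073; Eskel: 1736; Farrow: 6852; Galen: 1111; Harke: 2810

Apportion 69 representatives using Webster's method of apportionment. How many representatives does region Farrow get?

Standard divisor 49326/69 ≈ 714.87; standard quotas: Arden 16.956, Brisco 7.039, Carrow 20.411, Dorne 7.096, Eskel 2.428, Farrow 9.585, Galen 1.554, Harke 3.931.
Rounding to the nearest integer gives Arden 17, Brisco 7, Carrow 20, Dorne 7, Eskel 2, Farrow 10, Galen 2, Harke 4 — total 69, matching the house size, so no adjustment is needed.
Farrow receives 10.

10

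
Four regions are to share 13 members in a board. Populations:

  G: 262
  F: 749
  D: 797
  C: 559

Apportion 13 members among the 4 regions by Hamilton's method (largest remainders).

Total 2367; standard divisor 2367/13 ≈ 182.077.
Standard quotas: G 1.439, F 4.114, D 4.377, C 3.070.
Lower quotas: G 1, F 4, D 4, C 3 (sum 12, leaving 1 seat).
Remainders in descending order: G 0.439, D 0.377, F 0.114, C 0.070.
Largest remainder: G receives the extra seat.

G: 2, F: 4, D: 4, C: 3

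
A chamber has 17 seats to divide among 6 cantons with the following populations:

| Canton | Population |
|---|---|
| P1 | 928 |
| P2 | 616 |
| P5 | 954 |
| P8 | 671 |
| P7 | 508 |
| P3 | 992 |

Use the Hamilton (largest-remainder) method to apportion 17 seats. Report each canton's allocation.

Total 4669; standard divisor 4669/17 ≈ 274.647.
Standard quotas: P1 3.379, P2 2.243, P5 3.474, P8 2.443, P7 1.850, P3 3.612.
Lower quotas: P1 3, P2 2, P5 3, P8 2, P7 1, P3 3 (sum 14, leaving 3 seats).
Remainders in descending order: P7 0.850, P3 0.612, P5 0.474, P8 0.443, P1 0.379, P2 0.243.
Largest remainders: P7, P3, P5 receive the extra seats.

P1 3, P2 2, P5 4, P8 2, P7 2, P3 4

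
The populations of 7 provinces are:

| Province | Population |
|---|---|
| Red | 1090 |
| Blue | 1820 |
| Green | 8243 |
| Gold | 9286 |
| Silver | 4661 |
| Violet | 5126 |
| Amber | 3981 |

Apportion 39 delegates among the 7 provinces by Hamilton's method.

Total 34207; standard divisor 34207/39 ≈ 877.103.
Standard quotas: Red 1.2427, Blue 2.0750, Green 9.3980, Gold 10.5871, Silver 5.3141, Violet 5.8442, Amber 4.5388.
Lower quotas: Red 1, Blue 2, Green 9, Gold 10, Silver 5, Violet 5, Amber 4 (sum 36, leaving 3 seats).
Remainders in descending order: Violet 0.8442, Gold 0.5871, Amber 0.5388, Green 0.3980, Silver 0.3141, Red 0.2427, Blue 0.0750.
Largest remainders: Violet, Gold, Amber receive the extra seats.

Red: 1, Blue: 2, Green: 9, Gold: 11, Silver: 5, Violet: 6, Amber: 5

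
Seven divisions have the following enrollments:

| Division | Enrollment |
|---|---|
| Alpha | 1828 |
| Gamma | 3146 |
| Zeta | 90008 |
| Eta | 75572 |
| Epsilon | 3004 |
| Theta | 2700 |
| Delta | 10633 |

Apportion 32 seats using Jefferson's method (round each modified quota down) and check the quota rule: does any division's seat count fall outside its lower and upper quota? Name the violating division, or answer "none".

Eta

Standard quotas: Alpha 0.313, Gamma 0.539, Zeta 15.411, Eta 12.940, Epsilon 0.514, Theta 0.462, Delta 1.821.
Jefferson allocation: Alpha 0, Gamma 0, Zeta 16, Eta 14, Epsilon 0, Theta 0, Delta 2.
Eta has quota 12.940 (lower 12, upper 13) but receives 14 — outside the quota interval.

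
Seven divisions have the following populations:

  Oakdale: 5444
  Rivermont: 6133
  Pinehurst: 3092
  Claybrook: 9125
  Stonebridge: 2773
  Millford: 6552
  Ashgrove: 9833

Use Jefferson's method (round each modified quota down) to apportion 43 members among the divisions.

Standard divisor 42952/43 ≈ 998.884; standard quotas: Oakdale 5.450, Rivermont 6.140, Pinehurst 3.095, Claybrook 9.135, Stonebridge 2.776, Millford 6.559, Ashgrove 9.844.
Rounding down gives 5, 6, 3, 9, 2, 6, 9 = 40 seats, so the divisor must be adjusted.
With modified divisor 918: modified quotas Oakdale 5.930, Rivermont 6.681, Pinehurst 3.368, Claybrook 9.940, Stonebridge 3.021, Millford 7.137, Ashgrove 10.711.
Rounding down: Oakdale 5, Rivermont 6, Pinehurst 3, Claybrook 9, Stonebridge 3, Millford 7, Ashgrove 10 (total 43).

Oakdale: 5, Rivermont: 6, Pinehurst: 3, Claybrook: 9, Stonebridge: 3, Millford: 7, Ashgrove: 10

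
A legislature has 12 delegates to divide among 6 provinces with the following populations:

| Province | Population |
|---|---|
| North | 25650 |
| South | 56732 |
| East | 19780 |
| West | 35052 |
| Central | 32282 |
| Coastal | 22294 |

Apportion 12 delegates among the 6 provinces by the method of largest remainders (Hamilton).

The standard divisor is 191790/12 ≈ 15982.5.
Standard quotas: North 1.6049, South 3.5496, East 1.2376, West 2.1931, Central 2.0198, Coastal 1.3949.
Lower quotas: North 1, South 3, East 1, West 2, Central 2, Coastal 1 (sum 10, leaving 2 seats).
Remainders in descending order: North 0.6049, South 0.5496, Coastal 0.3949, East 0.2376, West 0.1931, Central 0.0198.
Largest remainders: North, South receive the extra seats.

North 2, South 4, East 1, West 2, Central 2, Coastal 1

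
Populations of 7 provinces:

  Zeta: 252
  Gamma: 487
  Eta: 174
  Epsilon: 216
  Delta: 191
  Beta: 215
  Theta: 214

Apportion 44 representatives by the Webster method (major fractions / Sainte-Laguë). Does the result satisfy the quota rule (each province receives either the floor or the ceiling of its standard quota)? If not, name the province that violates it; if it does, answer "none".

none

Standard quotas: Zeta 6.340, Gamma 12.252, Eta 4.377, Epsilon 5.434, Delta 4.805, Beta 5.409, Theta 5.384.
Webster allocation: Zeta 6, Gamma 12, Eta 4, Epsilon 6, Delta 5, Beta 6, Theta 5.
Every allocation lies between the lower and upper quota.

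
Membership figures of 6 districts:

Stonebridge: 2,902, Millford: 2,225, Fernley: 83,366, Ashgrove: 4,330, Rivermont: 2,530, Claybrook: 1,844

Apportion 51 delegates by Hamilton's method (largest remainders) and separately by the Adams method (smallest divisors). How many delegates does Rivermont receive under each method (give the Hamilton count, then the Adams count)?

Hamilton: Stonebridge 2, Millford 1, Fernley 44, Ashgrove 2, Rivermont 1, Claybrook 1.
Adams: Stonebridge 2, Millford 2, Fernley 41, Ashgrove 3, Rivermont 2, Claybrook 1.
Rivermont gets 1 under Hamilton and 2 under Adams.

1 and 2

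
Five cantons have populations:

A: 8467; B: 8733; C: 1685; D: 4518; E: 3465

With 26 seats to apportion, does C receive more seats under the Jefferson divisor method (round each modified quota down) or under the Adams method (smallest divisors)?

Adams

Jefferson: A 9, B 9, C 1, D 4, E 3.
Adams: A 8, B 8, C 2, D 4, E 4.
C gets 1 under Jefferson and 2 under Adams.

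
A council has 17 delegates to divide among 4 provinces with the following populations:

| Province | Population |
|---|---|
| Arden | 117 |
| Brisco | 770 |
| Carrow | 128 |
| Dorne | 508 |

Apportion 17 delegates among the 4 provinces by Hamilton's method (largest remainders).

The standard divisor is 1523/17 ≈ 89.588.
Standard quotas: Arden 1.306, Brisco 8.595, Carrow 1.429, Dorne 5.670.
Lower quotas: Arden 1, Brisco 8, Carrow 1, Dorne 5 (sum 15, leaving 2 seats).
Remainders in descending order: Dorne 0.670, Brisco 0.595, Carrow 0.429, Arden 0.306.
The surplus seats go to Dorne, Brisco.

Arden 1, Brisco 9, Carrow 1, Dorne 6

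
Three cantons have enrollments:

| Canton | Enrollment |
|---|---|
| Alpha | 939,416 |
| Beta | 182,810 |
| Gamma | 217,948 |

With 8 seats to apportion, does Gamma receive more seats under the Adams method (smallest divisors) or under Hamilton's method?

Adams

Adams: Alpha 5, Beta 1, Gamma 2.
Hamilton: Alpha 6, Beta 1, Gamma 1.
Gamma gets 2 under Adams and 1 under Hamilton.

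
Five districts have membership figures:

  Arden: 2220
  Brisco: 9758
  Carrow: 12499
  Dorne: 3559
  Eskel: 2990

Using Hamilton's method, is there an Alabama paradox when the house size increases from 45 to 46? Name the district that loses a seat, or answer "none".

Eskel

At 45 seats: Arden 3, Brisco 14, Carrow 18, Dorne 5, Eskel 5.
At 46 seats: Arden 3, Brisco 15, Carrow 19, Dorne 5, Eskel 4.
Eskel drops from 5 to 4.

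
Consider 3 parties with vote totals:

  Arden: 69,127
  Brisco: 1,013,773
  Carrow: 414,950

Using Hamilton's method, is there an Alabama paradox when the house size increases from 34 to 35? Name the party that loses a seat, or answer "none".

Arden

At 34 seats: Arden 2, Brisco 23, Carrow 9.
At 35 seats: Arden 1, Brisco 24, Carrow 10.
Arden drops from 2 to 1.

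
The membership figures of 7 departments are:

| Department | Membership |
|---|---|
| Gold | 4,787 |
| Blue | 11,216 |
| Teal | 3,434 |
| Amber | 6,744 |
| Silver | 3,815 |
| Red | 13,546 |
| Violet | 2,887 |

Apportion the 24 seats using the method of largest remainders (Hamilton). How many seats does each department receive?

The standard divisor is 46429/24 ≈ 1934.542.
Standard quotas: Gold 2.4745, Blue 5.7978, Teal 1.7751, Amber 3.4861, Silver 1.9720, Red 7.0022, Violet 1.4923.
Lower quotas: Gold 2, Blue 5, Teal 1, Amber 3, Silver 1, Red 7, Violet 1 (sum 20, leaving 4 seats).
Remainders in descending order: Silver 0.9720, Blue 0.7978, Teal 0.7751, Violet 0.4923, Amber 0.4861, Gold 0.4745, Red 0.0022.
Largest remainders: Silver, Blue, Teal, Violet receive the extra seats.

Gold=2, Blue=6, Teal=2, Amber=3, Silver=2, Red=7, Violet=2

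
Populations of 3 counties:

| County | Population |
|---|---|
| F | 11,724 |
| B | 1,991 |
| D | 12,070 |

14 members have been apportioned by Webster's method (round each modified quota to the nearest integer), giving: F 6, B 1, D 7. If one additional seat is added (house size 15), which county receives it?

F

Priority for the next seat is population ÷ (current seats + 0.5).
Priorities: F 1803.692, B 1327.333, D 1609.333.
Highest priority: F.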